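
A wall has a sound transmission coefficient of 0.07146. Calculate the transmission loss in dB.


Given values:
  tau = 0.07146
Formula: TL = 10 * log10(1 / tau)
Compute 1 / tau = 1 / 0.07146 = 13.9938
Compute log10(13.9938) = 1.145936
TL = 10 * 1.145936 = 11.46

11.46 dB


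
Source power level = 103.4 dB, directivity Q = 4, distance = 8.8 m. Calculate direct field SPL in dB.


Given values:
  Lw = 103.4 dB, Q = 4, r = 8.8 m
Formula: SPL = Lw + 10 * log10(Q / (4 * pi * r^2))
Compute 4 * pi * r^2 = 4 * pi * 8.8^2 = 973.1397
Compute Q / denom = 4 / 973.1397 = 0.00411041
Compute 10 * log10(0.00411041) = -23.8611
SPL = 103.4 + (-23.8611) = 79.54

79.54 dB


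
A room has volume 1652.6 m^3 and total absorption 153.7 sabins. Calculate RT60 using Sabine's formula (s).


Given values:
  V = 1652.6 m^3
  A = 153.7 sabins
Formula: RT60 = 0.161 * V / A
Numerator: 0.161 * 1652.6 = 266.0686
RT60 = 266.0686 / 153.7 = 1.731

1.731 s


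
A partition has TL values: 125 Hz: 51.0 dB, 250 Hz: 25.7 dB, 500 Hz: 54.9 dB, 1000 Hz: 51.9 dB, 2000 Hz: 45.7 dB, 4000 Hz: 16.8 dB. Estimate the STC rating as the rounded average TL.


Given TL values at each frequency:
  125 Hz: 51.0 dB
  250 Hz: 25.7 dB
  500 Hz: 54.9 dB
  1000 Hz: 51.9 dB
  2000 Hz: 45.7 dB
  4000 Hz: 16.8 dB
Formula: STC ~ round(average of TL values)
Sum = 51.0 + 25.7 + 54.9 + 51.9 + 45.7 + 16.8 = 246.0
Average = 246.0 / 6 = 41.0
Rounded: 41

41


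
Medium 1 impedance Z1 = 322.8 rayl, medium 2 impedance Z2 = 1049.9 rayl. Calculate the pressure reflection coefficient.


Given values:
  Z1 = 322.8 rayl, Z2 = 1049.9 rayl
Formula: R = (Z2 - Z1) / (Z2 + Z1)
Numerator: Z2 - Z1 = 1049.9 - 322.8 = 727.1
Denominator: Z2 + Z1 = 1049.9 + 322.8 = 1372.7
R = 727.1 / 1372.7 = 0.5297

0.5297


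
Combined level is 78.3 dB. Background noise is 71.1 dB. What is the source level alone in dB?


Given values:
  L_total = 78.3 dB, L_bg = 71.1 dB
Formula: L_source = 10 * log10(10^(L_total/10) - 10^(L_bg/10))
Convert to linear:
  10^(78.3/10) = 67608297.5392
  10^(71.1/10) = 12882495.5169
Difference: 67608297.5392 - 12882495.5169 = 54725802.0223
L_source = 10 * log10(54725802.0223) = 77.38

77.38 dB


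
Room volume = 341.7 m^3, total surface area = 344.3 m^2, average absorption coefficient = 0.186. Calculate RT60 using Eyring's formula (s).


Given values:
  V = 341.7 m^3, S = 344.3 m^2, alpha = 0.186
Formula: RT60 = 0.161 * V / (-S * ln(1 - alpha))
Compute ln(1 - 0.186) = ln(0.814) = -0.205795
Denominator: -344.3 * -0.205795 = 70.8552
Numerator: 0.161 * 341.7 = 55.0137
RT60 = 55.0137 / 70.8552 = 0.776

0.776 s


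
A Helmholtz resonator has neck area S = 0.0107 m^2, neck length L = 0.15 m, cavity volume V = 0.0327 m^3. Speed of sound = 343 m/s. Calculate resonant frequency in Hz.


Given values:
  S = 0.0107 m^2, L = 0.15 m, V = 0.0327 m^3, c = 343 m/s
Formula: f = (c / (2*pi)) * sqrt(S / (V * L))
Compute V * L = 0.0327 * 0.15 = 0.004905
Compute S / (V * L) = 0.0107 / 0.004905 = 2.1814
Compute sqrt(2.1814) = 1.476956
Compute c / (2*pi) = 343 / 6.283185 = 54.590148
f = 54.590148 * 1.476956 = 80.63

80.63 Hz


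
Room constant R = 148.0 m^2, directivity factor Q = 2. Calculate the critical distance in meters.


Given values:
  R = 148.0 m^2, Q = 2
Formula: d_c = 0.141 * sqrt(Q * R)
Compute Q * R = 2 * 148.0 = 296.0
Compute sqrt(296.0) = 17.2047
d_c = 0.141 * 17.2047 = 2.426

2.426 m


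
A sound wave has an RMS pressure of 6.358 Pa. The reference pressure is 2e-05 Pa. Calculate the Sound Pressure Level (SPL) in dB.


Given values:
  p = 6.358 Pa
  p_ref = 2e-05 Pa
Formula: SPL = 20 * log10(p / p_ref)
Compute ratio: p / p_ref = 6.358 / 2e-05 = 317900
Compute log10: log10(317900) = 5.502291
Multiply: SPL = 20 * 5.502291 = 110.05

110.05 dB


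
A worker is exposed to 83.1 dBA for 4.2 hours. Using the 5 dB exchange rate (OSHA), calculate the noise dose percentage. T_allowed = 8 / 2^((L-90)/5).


Given values:
  L = 83.1 dBA, T = 4.2 hours
Formula: T_allowed = 8 / 2^((L - 90) / 5)
Compute exponent: (83.1 - 90) / 5 = -1.38
Compute 2^(-1.38) = 0.384219
T_allowed = 8 / 0.384219 = 20.821459 hours
Dose = (T / T_allowed) * 100
Dose = (4.2 / 20.821459) * 100 = 20.17

20.17 %


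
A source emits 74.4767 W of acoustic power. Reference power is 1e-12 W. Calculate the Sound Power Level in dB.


Given values:
  W = 74.4767 W
  W_ref = 1e-12 W
Formula: SWL = 10 * log10(W / W_ref)
Compute ratio: W / W_ref = 74476700000000
Compute log10: log10(74476700000000) = 13.87202
Multiply: SWL = 10 * 13.87202 = 138.72

138.72 dB


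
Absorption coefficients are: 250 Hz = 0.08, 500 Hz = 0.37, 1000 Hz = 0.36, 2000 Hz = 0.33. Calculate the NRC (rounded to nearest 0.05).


Given values:
  a_250 = 0.08, a_500 = 0.37
  a_1000 = 0.36, a_2000 = 0.33
Formula: NRC = (a250 + a500 + a1000 + a2000) / 4
Sum = 0.08 + 0.37 + 0.36 + 0.33 = 1.14
NRC = 1.14 / 4 = 0.285
Rounded to nearest 0.05: 0.3

0.3


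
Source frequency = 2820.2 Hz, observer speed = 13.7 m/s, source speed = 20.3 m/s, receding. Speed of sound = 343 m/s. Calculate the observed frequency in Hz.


Given values:
  f_s = 2820.2 Hz, v_o = 13.7 m/s, v_s = 20.3 m/s
  Direction: receding
Formula: f_o = f_s * (c - v_o) / (c + v_s)
Numerator: c - v_o = 343 - 13.7 = 329.3
Denominator: c + v_s = 343 + 20.3 = 363.3
f_o = 2820.2 * 329.3 / 363.3 = 2556.27

2556.27 Hz


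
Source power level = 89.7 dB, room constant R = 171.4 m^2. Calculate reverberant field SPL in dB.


Given values:
  Lw = 89.7 dB, R = 171.4 m^2
Formula: SPL = Lw + 10 * log10(4 / R)
Compute 4 / R = 4 / 171.4 = 0.023337
Compute 10 * log10(0.023337) = -16.3195
SPL = 89.7 + (-16.3195) = 73.38

73.38 dB


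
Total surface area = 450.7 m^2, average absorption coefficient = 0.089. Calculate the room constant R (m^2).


Given values:
  S = 450.7 m^2, alpha = 0.089
Formula: R = S * alpha / (1 - alpha)
Numerator: 450.7 * 0.089 = 40.1123
Denominator: 1 - 0.089 = 0.911
R = 40.1123 / 0.911 = 44.03

44.03 m^2


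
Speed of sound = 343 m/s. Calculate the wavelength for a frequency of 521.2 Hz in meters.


Given values:
  c = 343 m/s, f = 521.2 Hz
Formula: lambda = c / f
lambda = 343 / 521.2
lambda = 0.6581

0.6581 m


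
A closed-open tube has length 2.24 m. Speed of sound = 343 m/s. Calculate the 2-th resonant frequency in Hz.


Given values:
  Tube type: closed-open, L = 2.24 m, c = 343 m/s, n = 2
Formula: f_n = (2n - 1) * c / (4 * L)
Compute 2n - 1 = 2*2 - 1 = 3
Compute 4 * L = 4 * 2.24 = 8.96
f = 3 * 343 / 8.96
f = 114.84

114.84 Hz


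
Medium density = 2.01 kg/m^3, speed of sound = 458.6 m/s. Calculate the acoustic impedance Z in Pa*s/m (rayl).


Given values:
  rho = 2.01 kg/m^3
  c = 458.6 m/s
Formula: Z = rho * c
Z = 2.01 * 458.6
Z = 921.79

921.79 rayl


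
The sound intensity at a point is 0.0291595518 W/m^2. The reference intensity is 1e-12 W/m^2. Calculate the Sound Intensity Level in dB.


Given values:
  I = 0.0291595518 W/m^2
  I_ref = 1e-12 W/m^2
Formula: SIL = 10 * log10(I / I_ref)
Compute ratio: I / I_ref = 29159551800
Compute log10: log10(29159551800) = 10.464781
Multiply: SIL = 10 * 10.464781 = 104.65

104.65 dB


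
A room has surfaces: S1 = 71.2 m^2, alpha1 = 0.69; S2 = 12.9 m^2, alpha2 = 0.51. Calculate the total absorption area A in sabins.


Given surfaces:
  Surface 1: 71.2 * 0.69 = 49.128
  Surface 2: 12.9 * 0.51 = 6.579
Formula: A = sum(Si * alpha_i)
A = 49.128 + 6.579
A = 55.71

55.71 sabins


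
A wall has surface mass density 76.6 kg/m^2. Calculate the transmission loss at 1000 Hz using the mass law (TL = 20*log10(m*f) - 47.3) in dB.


Given values:
  m = 76.6 kg/m^2, f = 1000 Hz
Formula: TL = 20 * log10(m * f) - 47.3
Compute m * f = 76.6 * 1000 = 76600.0
Compute log10(76600.0) = 4.884229
Compute 20 * 4.884229 = 97.6846
TL = 97.6846 - 47.3 = 50.38

50.38 dB


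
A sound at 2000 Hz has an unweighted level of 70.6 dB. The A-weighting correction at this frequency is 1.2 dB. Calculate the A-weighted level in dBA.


Given values:
  SPL = 70.6 dB
  A-weighting at 2000 Hz = 1.2 dB
Formula: L_A = SPL + A_weight
L_A = 70.6 + (1.2)
L_A = 71.8

71.8 dBA


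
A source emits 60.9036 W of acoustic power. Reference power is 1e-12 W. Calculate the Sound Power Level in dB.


Given values:
  W = 60.9036 W
  W_ref = 1e-12 W
Formula: SWL = 10 * log10(W / W_ref)
Compute ratio: W / W_ref = 60903600000000
Compute log10: log10(60903600000000) = 13.784643
Multiply: SWL = 10 * 13.784643 = 137.85

137.85 dB


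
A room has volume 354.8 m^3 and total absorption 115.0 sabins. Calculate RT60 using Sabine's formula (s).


Given values:
  V = 354.8 m^3
  A = 115.0 sabins
Formula: RT60 = 0.161 * V / A
Numerator: 0.161 * 354.8 = 57.1228
RT60 = 57.1228 / 115.0 = 0.497

0.497 s


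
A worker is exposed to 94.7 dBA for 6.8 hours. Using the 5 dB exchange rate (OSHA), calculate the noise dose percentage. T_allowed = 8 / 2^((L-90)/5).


Given values:
  L = 94.7 dBA, T = 6.8 hours
Formula: T_allowed = 8 / 2^((L - 90) / 5)
Compute exponent: (94.7 - 90) / 5 = 0.94
Compute 2^(0.94) = 1.918528
T_allowed = 8 / 1.918528 = 4.169864 hours
Dose = (T / T_allowed) * 100
Dose = (6.8 / 4.169864) * 100 = 163.07

163.07 %


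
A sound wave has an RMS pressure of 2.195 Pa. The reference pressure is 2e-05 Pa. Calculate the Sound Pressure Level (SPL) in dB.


Given values:
  p = 2.195 Pa
  p_ref = 2e-05 Pa
Formula: SPL = 20 * log10(p / p_ref)
Compute ratio: p / p_ref = 2.195 / 2e-05 = 109750
Compute log10: log10(109750) = 5.040405
Multiply: SPL = 20 * 5.040405 = 100.81

100.81 dB


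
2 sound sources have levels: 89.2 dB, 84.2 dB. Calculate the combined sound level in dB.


Formula: L_total = 10 * log10( sum(10^(Li/10)) )
  Source 1: 10^(89.2/10) = 831763771.1027
  Source 2: 10^(84.2/10) = 263026799.1895
Sum of linear values = 1094790570.2922
L_total = 10 * log10(1094790570.2922) = 90.39

90.39 dB


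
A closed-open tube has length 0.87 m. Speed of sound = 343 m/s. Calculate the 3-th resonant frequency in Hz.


Given values:
  Tube type: closed-open, L = 0.87 m, c = 343 m/s, n = 3
Formula: f_n = (2n - 1) * c / (4 * L)
Compute 2n - 1 = 2*3 - 1 = 5
Compute 4 * L = 4 * 0.87 = 3.48
f = 5 * 343 / 3.48
f = 492.82

492.82 Hz


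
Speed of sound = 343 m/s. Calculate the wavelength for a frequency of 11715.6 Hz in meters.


Given values:
  c = 343 m/s, f = 11715.6 Hz
Formula: lambda = c / f
lambda = 343 / 11715.6
lambda = 0.0293

0.0293 m


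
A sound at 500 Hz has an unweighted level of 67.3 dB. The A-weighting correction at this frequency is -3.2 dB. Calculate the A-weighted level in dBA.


Given values:
  SPL = 67.3 dB
  A-weighting at 500 Hz = -3.2 dB
Formula: L_A = SPL + A_weight
L_A = 67.3 + (-3.2)
L_A = 64.1

64.1 dBA


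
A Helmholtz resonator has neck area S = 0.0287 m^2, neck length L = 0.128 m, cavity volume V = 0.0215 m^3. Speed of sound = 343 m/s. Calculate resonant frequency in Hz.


Given values:
  S = 0.0287 m^2, L = 0.128 m, V = 0.0215 m^3, c = 343 m/s
Formula: f = (c / (2*pi)) * sqrt(S / (V * L))
Compute V * L = 0.0215 * 0.128 = 0.002752
Compute S / (V * L) = 0.0287 / 0.002752 = 10.4288
Compute sqrt(10.4288) = 3.229365
Compute c / (2*pi) = 343 / 6.283185 = 54.590148
f = 54.590148 * 3.229365 = 176.29

176.29 Hz


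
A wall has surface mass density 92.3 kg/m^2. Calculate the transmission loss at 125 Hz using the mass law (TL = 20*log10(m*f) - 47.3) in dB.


Given values:
  m = 92.3 kg/m^2, f = 125 Hz
Formula: TL = 20 * log10(m * f) - 47.3
Compute m * f = 92.3 * 125 = 11537.5
Compute log10(11537.5) = 4.062112
Compute 20 * 4.062112 = 81.2422
TL = 81.2422 - 47.3 = 33.94

33.94 dB


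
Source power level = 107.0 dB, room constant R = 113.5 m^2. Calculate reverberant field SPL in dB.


Given values:
  Lw = 107.0 dB, R = 113.5 m^2
Formula: SPL = Lw + 10 * log10(4 / R)
Compute 4 / R = 4 / 113.5 = 0.035242
Compute 10 * log10(0.035242) = -14.5294
SPL = 107.0 + (-14.5294) = 92.47

92.47 dB


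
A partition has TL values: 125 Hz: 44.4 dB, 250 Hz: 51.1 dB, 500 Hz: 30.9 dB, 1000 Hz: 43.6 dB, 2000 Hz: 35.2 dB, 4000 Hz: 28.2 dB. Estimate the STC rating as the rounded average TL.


Given TL values at each frequency:
  125 Hz: 44.4 dB
  250 Hz: 51.1 dB
  500 Hz: 30.9 dB
  1000 Hz: 43.6 dB
  2000 Hz: 35.2 dB
  4000 Hz: 28.2 dB
Formula: STC ~ round(average of TL values)
Sum = 44.4 + 51.1 + 30.9 + 43.6 + 35.2 + 28.2 = 233.4
Average = 233.4 / 6 = 38.9
Rounded: 39

39


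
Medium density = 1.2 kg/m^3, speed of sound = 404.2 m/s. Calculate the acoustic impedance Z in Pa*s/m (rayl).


Given values:
  rho = 1.2 kg/m^3
  c = 404.2 m/s
Formula: Z = rho * c
Z = 1.2 * 404.2
Z = 485.04

485.04 rayl


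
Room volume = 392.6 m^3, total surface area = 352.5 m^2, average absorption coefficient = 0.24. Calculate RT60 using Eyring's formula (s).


Given values:
  V = 392.6 m^3, S = 352.5 m^2, alpha = 0.24
Formula: RT60 = 0.161 * V / (-S * ln(1 - alpha))
Compute ln(1 - 0.24) = ln(0.76) = -0.274437
Denominator: -352.5 * -0.274437 = 96.739
Numerator: 0.161 * 392.6 = 63.2086
RT60 = 63.2086 / 96.739 = 0.653

0.653 s


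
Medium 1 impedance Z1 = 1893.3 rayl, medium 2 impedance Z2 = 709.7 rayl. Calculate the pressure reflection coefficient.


Given values:
  Z1 = 1893.3 rayl, Z2 = 709.7 rayl
Formula: R = (Z2 - Z1) / (Z2 + Z1)
Numerator: Z2 - Z1 = 709.7 - 1893.3 = -1183.6
Denominator: Z2 + Z1 = 709.7 + 1893.3 = 2603.0
R = -1183.6 / 2603.0 = -0.4547

-0.4547


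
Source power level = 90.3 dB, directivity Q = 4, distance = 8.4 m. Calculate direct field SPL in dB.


Given values:
  Lw = 90.3 dB, Q = 4, r = 8.4 m
Formula: SPL = Lw + 10 * log10(Q / (4 * pi * r^2))
Compute 4 * pi * r^2 = 4 * pi * 8.4^2 = 886.6831
Compute Q / denom = 4 / 886.6831 = 0.00451119
Compute 10 * log10(0.00451119) = -23.4571
SPL = 90.3 + (-23.4571) = 66.84

66.84 dB


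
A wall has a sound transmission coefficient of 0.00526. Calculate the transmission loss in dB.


Given values:
  tau = 0.00526
Formula: TL = 10 * log10(1 / tau)
Compute 1 / tau = 1 / 0.00526 = 190.1141
Compute log10(190.1141) = 2.279014
TL = 10 * 2.279014 = 22.79

22.79 dB


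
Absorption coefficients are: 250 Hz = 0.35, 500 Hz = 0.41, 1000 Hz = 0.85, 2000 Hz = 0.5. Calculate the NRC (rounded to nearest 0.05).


Given values:
  a_250 = 0.35, a_500 = 0.41
  a_1000 = 0.85, a_2000 = 0.5
Formula: NRC = (a250 + a500 + a1000 + a2000) / 4
Sum = 0.35 + 0.41 + 0.85 + 0.5 = 2.11
NRC = 2.11 / 4 = 0.5275
Rounded to nearest 0.05: 0.55

0.55


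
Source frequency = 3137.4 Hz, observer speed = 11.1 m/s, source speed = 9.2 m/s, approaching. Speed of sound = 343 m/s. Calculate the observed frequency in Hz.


Given values:
  f_s = 3137.4 Hz, v_o = 11.1 m/s, v_s = 9.2 m/s
  Direction: approaching
Formula: f_o = f_s * (c + v_o) / (c - v_s)
Numerator: c + v_o = 343 + 11.1 = 354.1
Denominator: c - v_s = 343 - 9.2 = 333.8
f_o = 3137.4 * 354.1 / 333.8 = 3328.2

3328.2 Hz


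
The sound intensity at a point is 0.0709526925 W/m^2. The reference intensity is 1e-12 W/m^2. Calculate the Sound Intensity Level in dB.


Given values:
  I = 0.0709526925 W/m^2
  I_ref = 1e-12 W/m^2
Formula: SIL = 10 * log10(I / I_ref)
Compute ratio: I / I_ref = 70952692500
Compute log10: log10(70952692500) = 10.850969
Multiply: SIL = 10 * 10.850969 = 108.51

108.51 dB


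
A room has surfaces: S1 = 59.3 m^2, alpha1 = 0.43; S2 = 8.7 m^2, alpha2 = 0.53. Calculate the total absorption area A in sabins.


Given surfaces:
  Surface 1: 59.3 * 0.43 = 25.499
  Surface 2: 8.7 * 0.53 = 4.611
Formula: A = sum(Si * alpha_i)
A = 25.499 + 4.611
A = 30.11

30.11 sabins


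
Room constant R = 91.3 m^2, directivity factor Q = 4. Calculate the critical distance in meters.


Given values:
  R = 91.3 m^2, Q = 4
Formula: d_c = 0.141 * sqrt(Q * R)
Compute Q * R = 4 * 91.3 = 365.2
Compute sqrt(365.2) = 19.1102
d_c = 0.141 * 19.1102 = 2.695

2.695 m


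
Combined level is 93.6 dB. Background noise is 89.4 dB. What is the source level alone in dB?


Given values:
  L_total = 93.6 dB, L_bg = 89.4 dB
Formula: L_source = 10 * log10(10^(L_total/10) - 10^(L_bg/10))
Convert to linear:
  10^(93.6/10) = 2290867652.7678
  10^(89.4/10) = 870963589.9561
Difference: 2290867652.7678 - 870963589.9561 = 1419904062.8117
L_source = 10 * log10(1419904062.8117) = 91.52

91.52 dB


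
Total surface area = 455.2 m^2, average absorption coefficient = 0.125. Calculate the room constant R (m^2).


Given values:
  S = 455.2 m^2, alpha = 0.125
Formula: R = S * alpha / (1 - alpha)
Numerator: 455.2 * 0.125 = 56.9
Denominator: 1 - 0.125 = 0.875
R = 56.9 / 0.875 = 65.03

65.03 m^2


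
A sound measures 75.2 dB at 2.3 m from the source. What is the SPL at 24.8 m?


Given values:
  SPL1 = 75.2 dB, r1 = 2.3 m, r2 = 24.8 m
Formula: SPL2 = SPL1 - 20 * log10(r2 / r1)
Compute ratio: r2 / r1 = 24.8 / 2.3 = 10.7826
Compute log10: log10(10.7826) = 1.032723
Compute drop: 20 * 1.032723 = 20.6545
SPL2 = 75.2 - 20.6545 = 54.55

54.55 dB


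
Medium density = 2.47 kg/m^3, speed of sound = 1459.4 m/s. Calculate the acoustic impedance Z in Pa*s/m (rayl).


Given values:
  rho = 2.47 kg/m^3
  c = 1459.4 m/s
Formula: Z = rho * c
Z = 2.47 * 1459.4
Z = 3604.72

3604.72 rayl


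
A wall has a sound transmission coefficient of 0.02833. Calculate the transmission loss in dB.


Given values:
  tau = 0.02833
Formula: TL = 10 * log10(1 / tau)
Compute 1 / tau = 1 / 0.02833 = 35.2983
Compute log10(35.2983) = 1.547754
TL = 10 * 1.547754 = 15.48

15.48 dB


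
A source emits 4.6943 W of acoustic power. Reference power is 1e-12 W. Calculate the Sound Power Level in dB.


Given values:
  W = 4.6943 W
  W_ref = 1e-12 W
Formula: SWL = 10 * log10(W / W_ref)
Compute ratio: W / W_ref = 4694300000000
Compute log10: log10(4694300000000) = 12.671571
Multiply: SWL = 10 * 12.671571 = 126.72

126.72 dB


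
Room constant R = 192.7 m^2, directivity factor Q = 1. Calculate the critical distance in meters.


Given values:
  R = 192.7 m^2, Q = 1
Formula: d_c = 0.141 * sqrt(Q * R)
Compute Q * R = 1 * 192.7 = 192.7
Compute sqrt(192.7) = 13.8816
d_c = 0.141 * 13.8816 = 1.957

1.957 m


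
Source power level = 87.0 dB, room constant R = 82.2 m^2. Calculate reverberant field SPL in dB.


Given values:
  Lw = 87.0 dB, R = 82.2 m^2
Formula: SPL = Lw + 10 * log10(4 / R)
Compute 4 / R = 4 / 82.2 = 0.048662
Compute 10 * log10(0.048662) = -13.1281
SPL = 87.0 + (-13.1281) = 73.87

73.87 dB


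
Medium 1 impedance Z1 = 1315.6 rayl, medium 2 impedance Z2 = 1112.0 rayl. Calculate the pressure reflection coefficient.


Given values:
  Z1 = 1315.6 rayl, Z2 = 1112.0 rayl
Formula: R = (Z2 - Z1) / (Z2 + Z1)
Numerator: Z2 - Z1 = 1112.0 - 1315.6 = -203.6
Denominator: Z2 + Z1 = 1112.0 + 1315.6 = 2427.6
R = -203.6 / 2427.6 = -0.0839

-0.0839


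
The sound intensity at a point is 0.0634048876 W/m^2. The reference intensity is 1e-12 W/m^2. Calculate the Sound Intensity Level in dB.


Given values:
  I = 0.0634048876 W/m^2
  I_ref = 1e-12 W/m^2
Formula: SIL = 10 * log10(I / I_ref)
Compute ratio: I / I_ref = 63404887600
Compute log10: log10(63404887600) = 10.802123
Multiply: SIL = 10 * 10.802123 = 108.02

108.02 dB


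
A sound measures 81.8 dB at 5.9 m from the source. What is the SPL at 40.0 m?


Given values:
  SPL1 = 81.8 dB, r1 = 5.9 m, r2 = 40.0 m
Formula: SPL2 = SPL1 - 20 * log10(r2 / r1)
Compute ratio: r2 / r1 = 40.0 / 5.9 = 6.7797
Compute log10: log10(6.7797) = 0.83121
Compute drop: 20 * 0.83121 = 16.6242
SPL2 = 81.8 - 16.6242 = 65.18

65.18 dB


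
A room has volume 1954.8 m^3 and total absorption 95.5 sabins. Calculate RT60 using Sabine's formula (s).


Given values:
  V = 1954.8 m^3
  A = 95.5 sabins
Formula: RT60 = 0.161 * V / A
Numerator: 0.161 * 1954.8 = 314.7228
RT60 = 314.7228 / 95.5 = 3.296

3.296 s


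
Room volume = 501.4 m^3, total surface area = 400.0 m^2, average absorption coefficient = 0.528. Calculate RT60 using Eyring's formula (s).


Given values:
  V = 501.4 m^3, S = 400.0 m^2, alpha = 0.528
Formula: RT60 = 0.161 * V / (-S * ln(1 - alpha))
Compute ln(1 - 0.528) = ln(0.472) = -0.750776
Denominator: -400.0 * -0.750776 = 300.3104
Numerator: 0.161 * 501.4 = 80.7254
RT60 = 80.7254 / 300.3104 = 0.269

0.269 s


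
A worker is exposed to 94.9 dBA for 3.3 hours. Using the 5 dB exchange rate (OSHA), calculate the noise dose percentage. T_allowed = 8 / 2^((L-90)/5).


Given values:
  L = 94.9 dBA, T = 3.3 hours
Formula: T_allowed = 8 / 2^((L - 90) / 5)
Compute exponent: (94.9 - 90) / 5 = 0.98
Compute 2^(0.98) = 1.972465
T_allowed = 8 / 1.972465 = 4.055839 hours
Dose = (T / T_allowed) * 100
Dose = (3.3 / 4.055839) * 100 = 81.36

81.36 %


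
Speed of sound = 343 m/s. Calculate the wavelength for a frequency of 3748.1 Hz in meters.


Given values:
  c = 343 m/s, f = 3748.1 Hz
Formula: lambda = c / f
lambda = 343 / 3748.1
lambda = 0.0915

0.0915 m


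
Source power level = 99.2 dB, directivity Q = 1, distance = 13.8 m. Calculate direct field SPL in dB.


Given values:
  Lw = 99.2 dB, Q = 1, r = 13.8 m
Formula: SPL = Lw + 10 * log10(Q / (4 * pi * r^2))
Compute 4 * pi * r^2 = 4 * pi * 13.8^2 = 2393.1396
Compute Q / denom = 1 / 2393.1396 = 0.00041786
Compute 10 * log10(0.00041786) = -33.7897
SPL = 99.2 + (-33.7897) = 65.41

65.41 dB


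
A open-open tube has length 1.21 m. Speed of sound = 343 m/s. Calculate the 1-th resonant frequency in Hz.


Given values:
  Tube type: open-open, L = 1.21 m, c = 343 m/s, n = 1
Formula: f_n = n * c / (2 * L)
Compute 2 * L = 2 * 1.21 = 2.42
f = 1 * 343 / 2.42
f = 141.74

141.74 Hz


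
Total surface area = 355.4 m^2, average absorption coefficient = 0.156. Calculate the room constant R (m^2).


Given values:
  S = 355.4 m^2, alpha = 0.156
Formula: R = S * alpha / (1 - alpha)
Numerator: 355.4 * 0.156 = 55.4424
Denominator: 1 - 0.156 = 0.844
R = 55.4424 / 0.844 = 65.69

65.69 m^2


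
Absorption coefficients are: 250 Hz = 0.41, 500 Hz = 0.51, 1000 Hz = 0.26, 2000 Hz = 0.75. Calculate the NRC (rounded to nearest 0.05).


Given values:
  a_250 = 0.41, a_500 = 0.51
  a_1000 = 0.26, a_2000 = 0.75
Formula: NRC = (a250 + a500 + a1000 + a2000) / 4
Sum = 0.41 + 0.51 + 0.26 + 0.75 = 1.93
NRC = 1.93 / 4 = 0.4825
Rounded to nearest 0.05: 0.5

0.5


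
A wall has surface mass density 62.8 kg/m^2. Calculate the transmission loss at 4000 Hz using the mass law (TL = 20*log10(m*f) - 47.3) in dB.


Given values:
  m = 62.8 kg/m^2, f = 4000 Hz
Formula: TL = 20 * log10(m * f) - 47.3
Compute m * f = 62.8 * 4000 = 251200.0
Compute log10(251200.0) = 5.40002
Compute 20 * 5.40002 = 108.0004
TL = 108.0004 - 47.3 = 60.7

60.7 dB


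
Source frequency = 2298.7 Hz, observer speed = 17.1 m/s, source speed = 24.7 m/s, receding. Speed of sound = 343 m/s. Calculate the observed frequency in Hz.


Given values:
  f_s = 2298.7 Hz, v_o = 17.1 m/s, v_s = 24.7 m/s
  Direction: receding
Formula: f_o = f_s * (c - v_o) / (c + v_s)
Numerator: c - v_o = 343 - 17.1 = 325.9
Denominator: c + v_s = 343 + 24.7 = 367.7
f_o = 2298.7 * 325.9 / 367.7 = 2037.38

2037.38 Hz


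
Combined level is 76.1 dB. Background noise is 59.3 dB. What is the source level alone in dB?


Given values:
  L_total = 76.1 dB, L_bg = 59.3 dB
Formula: L_source = 10 * log10(10^(L_total/10) - 10^(L_bg/10))
Convert to linear:
  10^(76.1/10) = 40738027.7804
  10^(59.3/10) = 851138.0382
Difference: 40738027.7804 - 851138.0382 = 39886889.7422
L_source = 10 * log10(39886889.7422) = 76.01

76.01 dB


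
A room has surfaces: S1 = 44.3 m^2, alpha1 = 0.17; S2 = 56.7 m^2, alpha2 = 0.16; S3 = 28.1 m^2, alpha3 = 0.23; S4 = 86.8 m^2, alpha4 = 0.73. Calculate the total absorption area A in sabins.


Given surfaces:
  Surface 1: 44.3 * 0.17 = 7.531
  Surface 2: 56.7 * 0.16 = 9.072
  Surface 3: 28.1 * 0.23 = 6.463
  Surface 4: 86.8 * 0.73 = 63.364
Formula: A = sum(Si * alpha_i)
A = 7.531 + 9.072 + 6.463 + 63.364
A = 86.43

86.43 sabins


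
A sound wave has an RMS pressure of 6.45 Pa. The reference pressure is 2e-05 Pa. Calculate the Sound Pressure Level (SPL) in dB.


Given values:
  p = 6.45 Pa
  p_ref = 2e-05 Pa
Formula: SPL = 20 * log10(p / p_ref)
Compute ratio: p / p_ref = 6.45 / 2e-05 = 322500
Compute log10: log10(322500) = 5.50853
Multiply: SPL = 20 * 5.50853 = 110.17

110.17 dB


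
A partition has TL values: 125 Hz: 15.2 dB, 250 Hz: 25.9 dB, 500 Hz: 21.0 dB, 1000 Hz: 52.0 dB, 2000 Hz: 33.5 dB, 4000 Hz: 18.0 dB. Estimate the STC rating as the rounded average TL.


Given TL values at each frequency:
  125 Hz: 15.2 dB
  250 Hz: 25.9 dB
  500 Hz: 21.0 dB
  1000 Hz: 52.0 dB
  2000 Hz: 33.5 dB
  4000 Hz: 18.0 dB
Formula: STC ~ round(average of TL values)
Sum = 15.2 + 25.9 + 21.0 + 52.0 + 33.5 + 18.0 = 165.6
Average = 165.6 / 6 = 27.6
Rounded: 28

28


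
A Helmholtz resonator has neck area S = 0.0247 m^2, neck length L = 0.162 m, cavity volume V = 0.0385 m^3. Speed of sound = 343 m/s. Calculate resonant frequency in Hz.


Given values:
  S = 0.0247 m^2, L = 0.162 m, V = 0.0385 m^3, c = 343 m/s
Formula: f = (c / (2*pi)) * sqrt(S / (V * L))
Compute V * L = 0.0385 * 0.162 = 0.006237
Compute S / (V * L) = 0.0247 / 0.006237 = 3.9602
Compute sqrt(3.9602) = 1.990025
Compute c / (2*pi) = 343 / 6.283185 = 54.590148
f = 54.590148 * 1.990025 = 108.64

108.64 Hz


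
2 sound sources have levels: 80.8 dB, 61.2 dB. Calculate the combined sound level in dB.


Formula: L_total = 10 * log10( sum(10^(Li/10)) )
  Source 1: 10^(80.8/10) = 120226443.4617
  Source 2: 10^(61.2/10) = 1318256.7386
Sum of linear values = 121544700.2003
L_total = 10 * log10(121544700.2003) = 80.85

80.85 dB


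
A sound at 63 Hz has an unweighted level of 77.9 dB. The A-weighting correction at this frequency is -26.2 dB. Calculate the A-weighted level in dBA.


Given values:
  SPL = 77.9 dB
  A-weighting at 63 Hz = -26.2 dB
Formula: L_A = SPL + A_weight
L_A = 77.9 + (-26.2)
L_A = 51.7

51.7 dBA


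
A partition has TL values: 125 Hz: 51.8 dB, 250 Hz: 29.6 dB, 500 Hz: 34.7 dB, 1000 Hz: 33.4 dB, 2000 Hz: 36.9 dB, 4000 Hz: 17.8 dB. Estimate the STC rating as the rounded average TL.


Given TL values at each frequency:
  125 Hz: 51.8 dB
  250 Hz: 29.6 dB
  500 Hz: 34.7 dB
  1000 Hz: 33.4 dB
  2000 Hz: 36.9 dB
  4000 Hz: 17.8 dB
Formula: STC ~ round(average of TL values)
Sum = 51.8 + 29.6 + 34.7 + 33.4 + 36.9 + 17.8 = 204.2
Average = 204.2 / 6 = 34.03
Rounded: 34

34


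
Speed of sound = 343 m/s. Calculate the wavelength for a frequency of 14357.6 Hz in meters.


Given values:
  c = 343 m/s, f = 14357.6 Hz
Formula: lambda = c / f
lambda = 343 / 14357.6
lambda = 0.0239

0.0239 m


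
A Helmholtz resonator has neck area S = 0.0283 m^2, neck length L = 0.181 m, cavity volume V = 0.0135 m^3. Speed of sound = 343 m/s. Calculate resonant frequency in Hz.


Given values:
  S = 0.0283 m^2, L = 0.181 m, V = 0.0135 m^3, c = 343 m/s
Formula: f = (c / (2*pi)) * sqrt(S / (V * L))
Compute V * L = 0.0135 * 0.181 = 0.0024435
Compute S / (V * L) = 0.0283 / 0.0024435 = 11.5817
Compute sqrt(11.5817) = 3.40319
Compute c / (2*pi) = 343 / 6.283185 = 54.590148
f = 54.590148 * 3.40319 = 185.78

185.78 Hz


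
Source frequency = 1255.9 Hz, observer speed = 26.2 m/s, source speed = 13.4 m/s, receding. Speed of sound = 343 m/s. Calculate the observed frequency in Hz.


Given values:
  f_s = 1255.9 Hz, v_o = 26.2 m/s, v_s = 13.4 m/s
  Direction: receding
Formula: f_o = f_s * (c - v_o) / (c + v_s)
Numerator: c - v_o = 343 - 26.2 = 316.8
Denominator: c + v_s = 343 + 13.4 = 356.4
f_o = 1255.9 * 316.8 / 356.4 = 1116.36

1116.36 Hz


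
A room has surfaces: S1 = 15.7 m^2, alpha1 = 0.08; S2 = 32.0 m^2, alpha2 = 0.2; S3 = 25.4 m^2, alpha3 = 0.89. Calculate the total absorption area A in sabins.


Given surfaces:
  Surface 1: 15.7 * 0.08 = 1.256
  Surface 2: 32.0 * 0.2 = 6.4
  Surface 3: 25.4 * 0.89 = 22.606
Formula: A = sum(Si * alpha_i)
A = 1.256 + 6.4 + 22.606
A = 30.26

30.26 sabins


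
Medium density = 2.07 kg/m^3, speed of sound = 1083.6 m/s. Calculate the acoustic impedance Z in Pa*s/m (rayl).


Given values:
  rho = 2.07 kg/m^3
  c = 1083.6 m/s
Formula: Z = rho * c
Z = 2.07 * 1083.6
Z = 2243.05

2243.05 rayl


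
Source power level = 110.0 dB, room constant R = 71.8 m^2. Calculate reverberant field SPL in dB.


Given values:
  Lw = 110.0 dB, R = 71.8 m^2
Formula: SPL = Lw + 10 * log10(4 / R)
Compute 4 / R = 4 / 71.8 = 0.05571
Compute 10 * log10(0.05571) = -12.5407
SPL = 110.0 + (-12.5407) = 97.46

97.46 dB


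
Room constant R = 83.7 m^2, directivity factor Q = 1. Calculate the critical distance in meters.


Given values:
  R = 83.7 m^2, Q = 1
Formula: d_c = 0.141 * sqrt(Q * R)
Compute Q * R = 1 * 83.7 = 83.7
Compute sqrt(83.7) = 9.1488
d_c = 0.141 * 9.1488 = 1.29

1.29 m


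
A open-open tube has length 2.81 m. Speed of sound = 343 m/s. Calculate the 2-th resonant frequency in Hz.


Given values:
  Tube type: open-open, L = 2.81 m, c = 343 m/s, n = 2
Formula: f_n = n * c / (2 * L)
Compute 2 * L = 2 * 2.81 = 5.62
f = 2 * 343 / 5.62
f = 122.06

122.06 Hz


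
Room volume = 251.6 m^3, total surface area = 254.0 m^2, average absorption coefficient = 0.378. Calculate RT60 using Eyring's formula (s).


Given values:
  V = 251.6 m^3, S = 254.0 m^2, alpha = 0.378
Formula: RT60 = 0.161 * V / (-S * ln(1 - alpha))
Compute ln(1 - 0.378) = ln(0.622) = -0.474815
Denominator: -254.0 * -0.474815 = 120.603
Numerator: 0.161 * 251.6 = 40.5076
RT60 = 40.5076 / 120.603 = 0.336

0.336 s


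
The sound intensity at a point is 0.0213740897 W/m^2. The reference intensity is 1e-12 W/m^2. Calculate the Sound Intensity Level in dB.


Given values:
  I = 0.0213740897 W/m^2
  I_ref = 1e-12 W/m^2
Formula: SIL = 10 * log10(I / I_ref)
Compute ratio: I / I_ref = 21374089700
Compute log10: log10(21374089700) = 10.329888
Multiply: SIL = 10 * 10.329888 = 103.3

103.3 dB


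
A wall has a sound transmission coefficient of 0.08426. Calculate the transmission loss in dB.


Given values:
  tau = 0.08426
Formula: TL = 10 * log10(1 / tau)
Compute 1 / tau = 1 / 0.08426 = 11.868
Compute log10(11.868) = 1.074378
TL = 10 * 1.074378 = 10.74

10.74 dB


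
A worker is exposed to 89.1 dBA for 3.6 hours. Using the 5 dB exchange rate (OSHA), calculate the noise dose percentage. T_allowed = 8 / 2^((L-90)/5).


Given values:
  L = 89.1 dBA, T = 3.6 hours
Formula: T_allowed = 8 / 2^((L - 90) / 5)
Compute exponent: (89.1 - 90) / 5 = -0.18
Compute 2^(-0.18) = 0.882703
T_allowed = 8 / 0.882703 = 9.063071 hours
Dose = (T / T_allowed) * 100
Dose = (3.6 / 9.063071) * 100 = 39.72

39.72 %


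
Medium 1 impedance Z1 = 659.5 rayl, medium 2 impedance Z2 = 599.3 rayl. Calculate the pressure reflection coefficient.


Given values:
  Z1 = 659.5 rayl, Z2 = 599.3 rayl
Formula: R = (Z2 - Z1) / (Z2 + Z1)
Numerator: Z2 - Z1 = 599.3 - 659.5 = -60.2
Denominator: Z2 + Z1 = 599.3 + 659.5 = 1258.8
R = -60.2 / 1258.8 = -0.0478

-0.0478


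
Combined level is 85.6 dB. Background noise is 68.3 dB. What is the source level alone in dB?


Given values:
  L_total = 85.6 dB, L_bg = 68.3 dB
Formula: L_source = 10 * log10(10^(L_total/10) - 10^(L_bg/10))
Convert to linear:
  10^(85.6/10) = 363078054.7701
  10^(68.3/10) = 6760829.7539
Difference: 363078054.7701 - 6760829.7539 = 356317225.0162
L_source = 10 * log10(356317225.0162) = 85.52

85.52 dB


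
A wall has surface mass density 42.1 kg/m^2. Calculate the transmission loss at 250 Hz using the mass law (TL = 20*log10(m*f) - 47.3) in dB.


Given values:
  m = 42.1 kg/m^2, f = 250 Hz
Formula: TL = 20 * log10(m * f) - 47.3
Compute m * f = 42.1 * 250 = 10525.0
Compute log10(10525.0) = 4.022222
Compute 20 * 4.022222 = 80.4444
TL = 80.4444 - 47.3 = 33.14

33.14 dB


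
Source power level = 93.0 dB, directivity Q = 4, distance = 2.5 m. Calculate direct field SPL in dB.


Given values:
  Lw = 93.0 dB, Q = 4, r = 2.5 m
Formula: SPL = Lw + 10 * log10(Q / (4 * pi * r^2))
Compute 4 * pi * r^2 = 4 * pi * 2.5^2 = 78.5398
Compute Q / denom = 4 / 78.5398 = 0.05092959
Compute 10 * log10(0.05092959) = -12.9303
SPL = 93.0 + (-12.9303) = 80.07

80.07 dB


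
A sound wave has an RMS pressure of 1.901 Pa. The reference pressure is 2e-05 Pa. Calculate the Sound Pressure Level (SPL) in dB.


Given values:
  p = 1.901 Pa
  p_ref = 2e-05 Pa
Formula: SPL = 20 * log10(p / p_ref)
Compute ratio: p / p_ref = 1.901 / 2e-05 = 95050
Compute log10: log10(95050) = 4.977952
Multiply: SPL = 20 * 4.977952 = 99.56

99.56 dB


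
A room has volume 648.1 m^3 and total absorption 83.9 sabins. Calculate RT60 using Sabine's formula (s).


Given values:
  V = 648.1 m^3
  A = 83.9 sabins
Formula: RT60 = 0.161 * V / A
Numerator: 0.161 * 648.1 = 104.3441
RT60 = 104.3441 / 83.9 = 1.244

1.244 s


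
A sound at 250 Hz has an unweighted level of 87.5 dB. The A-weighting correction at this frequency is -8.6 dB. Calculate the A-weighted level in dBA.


Given values:
  SPL = 87.5 dB
  A-weighting at 250 Hz = -8.6 dB
Formula: L_A = SPL + A_weight
L_A = 87.5 + (-8.6)
L_A = 78.9

78.9 dBA


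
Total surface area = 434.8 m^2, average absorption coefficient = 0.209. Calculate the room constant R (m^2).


Given values:
  S = 434.8 m^2, alpha = 0.209
Formula: R = S * alpha / (1 - alpha)
Numerator: 434.8 * 0.209 = 90.8732
Denominator: 1 - 0.209 = 0.791
R = 90.8732 / 0.791 = 114.88

114.88 m^2


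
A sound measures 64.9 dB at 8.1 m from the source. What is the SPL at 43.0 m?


Given values:
  SPL1 = 64.9 dB, r1 = 8.1 m, r2 = 43.0 m
Formula: SPL2 = SPL1 - 20 * log10(r2 / r1)
Compute ratio: r2 / r1 = 43.0 / 8.1 = 5.3086
Compute log10: log10(5.3086) = 0.72498
Compute drop: 20 * 0.72498 = 14.4996
SPL2 = 64.9 - 14.4996 = 50.4

50.4 dB


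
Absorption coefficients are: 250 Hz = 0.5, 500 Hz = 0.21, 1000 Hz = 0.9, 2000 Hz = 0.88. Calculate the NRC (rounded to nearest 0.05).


Given values:
  a_250 = 0.5, a_500 = 0.21
  a_1000 = 0.9, a_2000 = 0.88
Formula: NRC = (a250 + a500 + a1000 + a2000) / 4
Sum = 0.5 + 0.21 + 0.9 + 0.88 = 2.49
NRC = 2.49 / 4 = 0.6225
Rounded to nearest 0.05: 0.6

0.6


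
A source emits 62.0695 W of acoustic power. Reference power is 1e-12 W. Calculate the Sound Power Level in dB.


Given values:
  W = 62.0695 W
  W_ref = 1e-12 W
Formula: SWL = 10 * log10(W / W_ref)
Compute ratio: W / W_ref = 62069500000000
Compute log10: log10(62069500000000) = 13.792878
Multiply: SWL = 10 * 13.792878 = 137.93

137.93 dB


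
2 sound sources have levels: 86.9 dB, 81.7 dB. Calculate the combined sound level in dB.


Formula: L_total = 10 * log10( sum(10^(Li/10)) )
  Source 1: 10^(86.9/10) = 489778819.3684
  Source 2: 10^(81.7/10) = 147910838.8168
Sum of linear values = 637689658.1852
L_total = 10 * log10(637689658.1852) = 88.05

88.05 dB


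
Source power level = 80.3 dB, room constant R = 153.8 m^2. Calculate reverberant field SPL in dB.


Given values:
  Lw = 80.3 dB, R = 153.8 m^2
Formula: SPL = Lw + 10 * log10(4 / R)
Compute 4 / R = 4 / 153.8 = 0.026008
Compute 10 * log10(0.026008) = -15.8489
SPL = 80.3 + (-15.8489) = 64.45

64.45 dB


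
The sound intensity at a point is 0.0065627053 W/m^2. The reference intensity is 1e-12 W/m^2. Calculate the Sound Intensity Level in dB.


Given values:
  I = 0.0065627053 W/m^2
  I_ref = 1e-12 W/m^2
Formula: SIL = 10 * log10(I / I_ref)
Compute ratio: I / I_ref = 6562705300
Compute log10: log10(6562705300) = 9.817083
Multiply: SIL = 10 * 9.817083 = 98.17

98.17 dB


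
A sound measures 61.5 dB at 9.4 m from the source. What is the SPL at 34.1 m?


Given values:
  SPL1 = 61.5 dB, r1 = 9.4 m, r2 = 34.1 m
Formula: SPL2 = SPL1 - 20 * log10(r2 / r1)
Compute ratio: r2 / r1 = 34.1 / 9.4 = 3.6277
Compute log10: log10(3.6277) = 0.559631
Compute drop: 20 * 0.559631 = 11.1926
SPL2 = 61.5 - 11.1926 = 50.31

50.31 dB


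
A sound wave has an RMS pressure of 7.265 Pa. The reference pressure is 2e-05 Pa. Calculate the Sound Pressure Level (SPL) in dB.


Given values:
  p = 7.265 Pa
  p_ref = 2e-05 Pa
Formula: SPL = 20 * log10(p / p_ref)
Compute ratio: p / p_ref = 7.265 / 2e-05 = 363250
Compute log10: log10(363250) = 5.560206
Multiply: SPL = 20 * 5.560206 = 111.2

111.2 dB


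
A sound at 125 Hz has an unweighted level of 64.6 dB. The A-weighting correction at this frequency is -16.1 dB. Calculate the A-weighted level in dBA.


Given values:
  SPL = 64.6 dB
  A-weighting at 125 Hz = -16.1 dB
Formula: L_A = SPL + A_weight
L_A = 64.6 + (-16.1)
L_A = 48.5

48.5 dBA


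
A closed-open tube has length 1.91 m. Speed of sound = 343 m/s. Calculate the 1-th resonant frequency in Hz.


Given values:
  Tube type: closed-open, L = 1.91 m, c = 343 m/s, n = 1
Formula: f_n = (2n - 1) * c / (4 * L)
Compute 2n - 1 = 2*1 - 1 = 1
Compute 4 * L = 4 * 1.91 = 7.64
f = 1 * 343 / 7.64
f = 44.9

44.9 Hz


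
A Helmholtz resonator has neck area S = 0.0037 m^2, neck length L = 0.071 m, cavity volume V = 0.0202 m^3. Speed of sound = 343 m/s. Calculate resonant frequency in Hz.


Given values:
  S = 0.0037 m^2, L = 0.071 m, V = 0.0202 m^3, c = 343 m/s
Formula: f = (c / (2*pi)) * sqrt(S / (V * L))
Compute V * L = 0.0202 * 0.071 = 0.0014342
Compute S / (V * L) = 0.0037 / 0.0014342 = 2.5798
Compute sqrt(2.5798) = 1.606176
Compute c / (2*pi) = 343 / 6.283185 = 54.590148
f = 54.590148 * 1.606176 = 87.68

87.68 Hz


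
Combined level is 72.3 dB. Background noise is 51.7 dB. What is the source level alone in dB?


Given values:
  L_total = 72.3 dB, L_bg = 51.7 dB
Formula: L_source = 10 * log10(10^(L_total/10) - 10^(L_bg/10))
Convert to linear:
  10^(72.3/10) = 16982436.5246
  10^(51.7/10) = 147910.8388
Difference: 16982436.5246 - 147910.8388 = 16834525.6858
L_source = 10 * log10(16834525.6858) = 72.26

72.26 dB


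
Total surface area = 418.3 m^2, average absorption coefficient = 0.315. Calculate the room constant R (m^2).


Given values:
  S = 418.3 m^2, alpha = 0.315
Formula: R = S * alpha / (1 - alpha)
Numerator: 418.3 * 0.315 = 131.7645
Denominator: 1 - 0.315 = 0.685
R = 131.7645 / 0.685 = 192.36

192.36 m^2


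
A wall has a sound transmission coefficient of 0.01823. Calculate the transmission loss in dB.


Given values:
  tau = 0.01823
Formula: TL = 10 * log10(1 / tau)
Compute 1 / tau = 1 / 0.01823 = 54.8546
Compute log10(54.8546) = 1.739213
TL = 10 * 1.739213 = 17.39

17.39 dB


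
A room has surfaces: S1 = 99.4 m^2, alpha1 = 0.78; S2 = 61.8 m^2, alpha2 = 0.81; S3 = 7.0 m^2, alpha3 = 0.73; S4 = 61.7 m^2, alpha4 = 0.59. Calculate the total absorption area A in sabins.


Given surfaces:
  Surface 1: 99.4 * 0.78 = 77.532
  Surface 2: 61.8 * 0.81 = 50.058
  Surface 3: 7.0 * 0.73 = 5.11
  Surface 4: 61.7 * 0.59 = 36.403
Formula: A = sum(Si * alpha_i)
A = 77.532 + 50.058 + 5.11 + 36.403
A = 169.1

169.1 sabins


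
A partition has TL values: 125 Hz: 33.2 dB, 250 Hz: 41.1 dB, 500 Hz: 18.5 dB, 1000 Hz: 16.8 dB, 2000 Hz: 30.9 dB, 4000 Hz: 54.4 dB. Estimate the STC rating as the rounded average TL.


Given TL values at each frequency:
  125 Hz: 33.2 dB
  250 Hz: 41.1 dB
  500 Hz: 18.5 dB
  1000 Hz: 16.8 dB
  2000 Hz: 30.9 dB
  4000 Hz: 54.4 dB
Formula: STC ~ round(average of TL values)
Sum = 33.2 + 41.1 + 18.5 + 16.8 + 30.9 + 54.4 = 194.9
Average = 194.9 / 6 = 32.48
Rounded: 32

32


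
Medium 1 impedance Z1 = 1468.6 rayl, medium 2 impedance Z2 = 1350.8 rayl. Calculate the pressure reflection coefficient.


Given values:
  Z1 = 1468.6 rayl, Z2 = 1350.8 rayl
Formula: R = (Z2 - Z1) / (Z2 + Z1)
Numerator: Z2 - Z1 = 1350.8 - 1468.6 = -117.8
Denominator: Z2 + Z1 = 1350.8 + 1468.6 = 2819.4
R = -117.8 / 2819.4 = -0.0418

-0.0418


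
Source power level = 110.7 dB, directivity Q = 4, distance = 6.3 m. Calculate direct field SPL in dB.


Given values:
  Lw = 110.7 dB, Q = 4, r = 6.3 m
Formula: SPL = Lw + 10 * log10(Q / (4 * pi * r^2))
Compute 4 * pi * r^2 = 4 * pi * 6.3^2 = 498.7592
Compute Q / denom = 4 / 498.7592 = 0.0080199
Compute 10 * log10(0.0080199) = -20.9583
SPL = 110.7 + (-20.9583) = 89.74

89.74 dB


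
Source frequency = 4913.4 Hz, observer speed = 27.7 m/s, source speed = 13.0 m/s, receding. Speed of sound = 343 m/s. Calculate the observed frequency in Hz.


Given values:
  f_s = 4913.4 Hz, v_o = 27.7 m/s, v_s = 13.0 m/s
  Direction: receding
Formula: f_o = f_s * (c - v_o) / (c + v_s)
Numerator: c - v_o = 343 - 27.7 = 315.3
Denominator: c + v_s = 343 + 13.0 = 356.0
f_o = 4913.4 * 315.3 / 356.0 = 4351.67

4351.67 Hz
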